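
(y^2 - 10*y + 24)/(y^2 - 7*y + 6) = (y - 4)/(y - 1)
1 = 1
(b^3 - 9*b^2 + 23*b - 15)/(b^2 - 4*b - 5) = (b^2 - 4*b + 3)/(b + 1)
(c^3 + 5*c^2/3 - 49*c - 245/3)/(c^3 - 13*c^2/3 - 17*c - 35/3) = (c + 7)/(c + 1)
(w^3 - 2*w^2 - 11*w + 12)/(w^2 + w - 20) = (w^2 + 2*w - 3)/(w + 5)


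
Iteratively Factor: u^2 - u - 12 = (u - 4)*(u + 3)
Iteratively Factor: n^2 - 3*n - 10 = (n - 5)*(n + 2)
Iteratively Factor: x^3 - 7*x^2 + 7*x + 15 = (x + 1)*(x^2 - 8*x + 15) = (x - 3)*(x + 1)*(x - 5)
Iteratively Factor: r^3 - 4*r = (r + 2)*(r^2 - 2*r) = r*(r + 2)*(r - 2)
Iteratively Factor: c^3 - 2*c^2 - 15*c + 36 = (c - 3)*(c^2 + c - 12) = (c - 3)*(c + 4)*(c - 3)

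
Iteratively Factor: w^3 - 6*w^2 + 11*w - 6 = (w - 1)*(w^2 - 5*w + 6) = (w - 2)*(w - 1)*(w - 3)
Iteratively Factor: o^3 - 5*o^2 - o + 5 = (o + 1)*(o^2 - 6*o + 5) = (o - 5)*(o + 1)*(o - 1)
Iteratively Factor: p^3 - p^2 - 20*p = (p + 4)*(p^2 - 5*p) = (p - 5)*(p + 4)*(p)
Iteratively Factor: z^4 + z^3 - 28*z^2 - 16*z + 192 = (z - 3)*(z^3 + 4*z^2 - 16*z - 64) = (z - 3)*(z + 4)*(z^2 - 16) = (z - 3)*(z + 4)^2*(z - 4)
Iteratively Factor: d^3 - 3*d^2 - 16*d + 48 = (d - 4)*(d^2 + d - 12) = (d - 4)*(d - 3)*(d + 4)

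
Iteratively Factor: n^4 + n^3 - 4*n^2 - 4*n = (n + 2)*(n^3 - n^2 - 2*n) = (n + 1)*(n + 2)*(n^2 - 2*n) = n*(n + 1)*(n + 2)*(n - 2)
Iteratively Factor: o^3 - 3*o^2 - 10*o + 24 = (o - 4)*(o^2 + o - 6) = (o - 4)*(o - 2)*(o + 3)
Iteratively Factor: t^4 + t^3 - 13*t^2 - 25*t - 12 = (t + 1)*(t^3 - 13*t - 12) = (t + 1)*(t + 3)*(t^2 - 3*t - 4) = (t + 1)^2*(t + 3)*(t - 4)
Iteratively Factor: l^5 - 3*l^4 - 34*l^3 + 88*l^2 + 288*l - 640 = (l - 4)*(l^4 + l^3 - 30*l^2 - 32*l + 160) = (l - 4)*(l + 4)*(l^3 - 3*l^2 - 18*l + 40) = (l - 5)*(l - 4)*(l + 4)*(l^2 + 2*l - 8) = (l - 5)*(l - 4)*(l + 4)^2*(l - 2)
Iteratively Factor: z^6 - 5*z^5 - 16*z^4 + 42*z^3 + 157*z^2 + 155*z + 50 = (z - 5)*(z^5 - 16*z^3 - 38*z^2 - 33*z - 10) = (z - 5)*(z + 1)*(z^4 - z^3 - 15*z^2 - 23*z - 10) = (z - 5)*(z + 1)*(z + 2)*(z^3 - 3*z^2 - 9*z - 5) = (z - 5)^2*(z + 1)*(z + 2)*(z^2 + 2*z + 1) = (z - 5)^2*(z + 1)^2*(z + 2)*(z + 1)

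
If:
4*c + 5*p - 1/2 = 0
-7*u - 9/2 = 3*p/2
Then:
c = 35*u/6 + 31/8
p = -14*u/3 - 3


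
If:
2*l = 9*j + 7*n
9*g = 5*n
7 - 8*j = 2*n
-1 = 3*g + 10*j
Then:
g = 13/2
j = -41/20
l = 1269/40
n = 117/10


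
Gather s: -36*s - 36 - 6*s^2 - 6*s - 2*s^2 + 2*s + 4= -8*s^2 - 40*s - 32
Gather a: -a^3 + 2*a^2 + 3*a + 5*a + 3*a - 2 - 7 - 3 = -a^3 + 2*a^2 + 11*a - 12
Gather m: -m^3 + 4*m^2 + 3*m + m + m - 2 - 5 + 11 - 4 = -m^3 + 4*m^2 + 5*m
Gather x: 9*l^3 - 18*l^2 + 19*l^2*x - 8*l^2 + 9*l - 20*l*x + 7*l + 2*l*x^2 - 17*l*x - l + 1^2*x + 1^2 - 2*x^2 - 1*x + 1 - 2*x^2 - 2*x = 9*l^3 - 26*l^2 + 15*l + x^2*(2*l - 4) + x*(19*l^2 - 37*l - 2) + 2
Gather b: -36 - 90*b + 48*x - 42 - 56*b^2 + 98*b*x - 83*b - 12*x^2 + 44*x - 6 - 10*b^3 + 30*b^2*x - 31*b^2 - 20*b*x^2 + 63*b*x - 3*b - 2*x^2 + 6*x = -10*b^3 + b^2*(30*x - 87) + b*(-20*x^2 + 161*x - 176) - 14*x^2 + 98*x - 84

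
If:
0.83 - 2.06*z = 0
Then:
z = 0.40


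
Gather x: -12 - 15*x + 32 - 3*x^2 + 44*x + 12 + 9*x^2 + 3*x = 6*x^2 + 32*x + 32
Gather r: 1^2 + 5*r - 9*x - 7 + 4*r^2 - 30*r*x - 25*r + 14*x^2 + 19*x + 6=4*r^2 + r*(-30*x - 20) + 14*x^2 + 10*x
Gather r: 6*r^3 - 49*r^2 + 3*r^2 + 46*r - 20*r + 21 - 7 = 6*r^3 - 46*r^2 + 26*r + 14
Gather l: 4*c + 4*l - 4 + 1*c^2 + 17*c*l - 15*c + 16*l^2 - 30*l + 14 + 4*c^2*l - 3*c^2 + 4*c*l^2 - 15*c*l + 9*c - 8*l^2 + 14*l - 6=-2*c^2 - 2*c + l^2*(4*c + 8) + l*(4*c^2 + 2*c - 12) + 4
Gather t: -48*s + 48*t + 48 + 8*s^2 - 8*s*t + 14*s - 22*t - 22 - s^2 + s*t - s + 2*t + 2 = 7*s^2 - 35*s + t*(28 - 7*s) + 28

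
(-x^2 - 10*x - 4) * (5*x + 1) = -5*x^3 - 51*x^2 - 30*x - 4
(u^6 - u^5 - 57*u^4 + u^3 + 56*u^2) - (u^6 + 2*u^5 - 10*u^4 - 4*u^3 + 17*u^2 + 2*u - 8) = -3*u^5 - 47*u^4 + 5*u^3 + 39*u^2 - 2*u + 8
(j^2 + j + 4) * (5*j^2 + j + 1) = 5*j^4 + 6*j^3 + 22*j^2 + 5*j + 4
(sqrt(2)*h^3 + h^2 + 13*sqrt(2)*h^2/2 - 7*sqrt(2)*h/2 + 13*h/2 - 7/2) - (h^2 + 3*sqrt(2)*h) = sqrt(2)*h^3 + 13*sqrt(2)*h^2/2 - 13*sqrt(2)*h/2 + 13*h/2 - 7/2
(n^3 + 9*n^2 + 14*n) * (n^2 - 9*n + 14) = n^5 - 53*n^3 + 196*n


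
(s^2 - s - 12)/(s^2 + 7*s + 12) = (s - 4)/(s + 4)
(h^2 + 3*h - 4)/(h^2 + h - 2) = (h + 4)/(h + 2)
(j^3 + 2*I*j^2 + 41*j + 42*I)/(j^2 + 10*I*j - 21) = (j^2 - 5*I*j + 6)/(j + 3*I)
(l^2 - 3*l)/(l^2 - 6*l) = (l - 3)/(l - 6)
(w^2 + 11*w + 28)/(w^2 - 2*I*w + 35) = (w^2 + 11*w + 28)/(w^2 - 2*I*w + 35)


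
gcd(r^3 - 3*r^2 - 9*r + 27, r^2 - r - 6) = r - 3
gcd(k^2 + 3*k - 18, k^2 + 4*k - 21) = k - 3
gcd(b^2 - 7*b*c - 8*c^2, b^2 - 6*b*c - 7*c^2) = b + c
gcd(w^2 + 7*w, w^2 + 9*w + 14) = w + 7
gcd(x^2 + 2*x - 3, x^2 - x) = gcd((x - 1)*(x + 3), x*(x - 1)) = x - 1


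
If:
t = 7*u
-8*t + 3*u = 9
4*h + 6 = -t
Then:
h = -255/212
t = -63/53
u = -9/53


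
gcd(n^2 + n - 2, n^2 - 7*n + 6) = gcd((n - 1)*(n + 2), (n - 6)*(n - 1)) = n - 1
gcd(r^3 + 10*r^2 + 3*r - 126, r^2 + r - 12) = r - 3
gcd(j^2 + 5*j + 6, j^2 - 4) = j + 2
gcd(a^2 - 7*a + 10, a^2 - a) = 1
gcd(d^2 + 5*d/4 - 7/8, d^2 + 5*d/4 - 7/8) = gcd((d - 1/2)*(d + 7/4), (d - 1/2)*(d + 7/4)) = d^2 + 5*d/4 - 7/8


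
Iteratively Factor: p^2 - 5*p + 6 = (p - 2)*(p - 3)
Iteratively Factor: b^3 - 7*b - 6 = (b + 2)*(b^2 - 2*b - 3) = (b + 1)*(b + 2)*(b - 3)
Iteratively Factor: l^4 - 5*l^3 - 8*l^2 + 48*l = (l - 4)*(l^3 - l^2 - 12*l) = (l - 4)^2*(l^2 + 3*l) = (l - 4)^2*(l + 3)*(l)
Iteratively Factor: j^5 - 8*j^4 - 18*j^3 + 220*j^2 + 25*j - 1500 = (j - 5)*(j^4 - 3*j^3 - 33*j^2 + 55*j + 300) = (j - 5)^2*(j^3 + 2*j^2 - 23*j - 60) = (j - 5)^2*(j + 3)*(j^2 - j - 20) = (j - 5)^3*(j + 3)*(j + 4)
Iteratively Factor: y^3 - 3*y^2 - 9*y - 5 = (y - 5)*(y^2 + 2*y + 1) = (y - 5)*(y + 1)*(y + 1)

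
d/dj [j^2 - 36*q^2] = 2*j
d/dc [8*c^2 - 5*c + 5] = 16*c - 5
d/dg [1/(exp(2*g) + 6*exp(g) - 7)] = 2*(-exp(g) - 3)*exp(g)/(exp(2*g) + 6*exp(g) - 7)^2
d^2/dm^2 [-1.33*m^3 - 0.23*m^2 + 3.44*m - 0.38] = -7.98*m - 0.46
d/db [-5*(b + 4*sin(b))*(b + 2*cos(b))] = 5*(b + 4*sin(b))*(2*sin(b) - 1) - 5*(b + 2*cos(b))*(4*cos(b) + 1)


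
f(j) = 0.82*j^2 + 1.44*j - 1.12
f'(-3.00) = -3.48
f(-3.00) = 1.94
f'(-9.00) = -13.32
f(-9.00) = 52.34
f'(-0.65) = 0.37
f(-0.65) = -1.71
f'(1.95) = 4.64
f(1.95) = 4.81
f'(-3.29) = -3.96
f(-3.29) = 3.02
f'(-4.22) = -5.48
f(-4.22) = 7.41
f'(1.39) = 3.72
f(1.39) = 2.47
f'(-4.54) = -6.01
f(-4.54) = 9.24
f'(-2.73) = -3.04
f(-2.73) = 1.06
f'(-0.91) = -0.05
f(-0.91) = -1.75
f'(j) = 1.64*j + 1.44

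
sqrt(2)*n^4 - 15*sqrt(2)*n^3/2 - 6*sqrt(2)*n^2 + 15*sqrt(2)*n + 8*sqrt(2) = (n - 8)*(n - sqrt(2))*(n + sqrt(2))*(sqrt(2)*n + sqrt(2)/2)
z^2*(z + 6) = z^3 + 6*z^2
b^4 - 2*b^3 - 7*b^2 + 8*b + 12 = (b - 3)*(b - 2)*(b + 1)*(b + 2)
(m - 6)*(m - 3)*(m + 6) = m^3 - 3*m^2 - 36*m + 108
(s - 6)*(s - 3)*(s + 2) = s^3 - 7*s^2 + 36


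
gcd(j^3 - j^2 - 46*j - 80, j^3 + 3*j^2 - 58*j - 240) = j^2 - 3*j - 40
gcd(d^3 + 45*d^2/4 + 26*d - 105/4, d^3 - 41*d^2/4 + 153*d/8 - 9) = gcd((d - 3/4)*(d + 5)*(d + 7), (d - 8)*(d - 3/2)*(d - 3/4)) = d - 3/4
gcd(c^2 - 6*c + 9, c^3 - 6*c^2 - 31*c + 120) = c - 3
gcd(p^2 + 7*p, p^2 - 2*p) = p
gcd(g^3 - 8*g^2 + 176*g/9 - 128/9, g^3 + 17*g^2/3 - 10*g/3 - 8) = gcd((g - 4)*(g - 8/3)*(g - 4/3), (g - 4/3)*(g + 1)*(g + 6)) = g - 4/3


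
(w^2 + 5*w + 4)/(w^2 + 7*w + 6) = (w + 4)/(w + 6)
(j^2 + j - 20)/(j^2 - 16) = (j + 5)/(j + 4)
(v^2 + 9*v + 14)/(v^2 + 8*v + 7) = (v + 2)/(v + 1)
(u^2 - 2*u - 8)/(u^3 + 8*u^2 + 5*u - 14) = (u - 4)/(u^2 + 6*u - 7)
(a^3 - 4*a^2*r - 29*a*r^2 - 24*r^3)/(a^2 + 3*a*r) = a - 7*r - 8*r^2/a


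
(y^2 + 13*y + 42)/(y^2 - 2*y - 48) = (y + 7)/(y - 8)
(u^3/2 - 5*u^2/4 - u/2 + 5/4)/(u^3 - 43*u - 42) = (2*u^2 - 7*u + 5)/(4*(u^2 - u - 42))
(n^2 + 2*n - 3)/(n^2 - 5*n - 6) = (-n^2 - 2*n + 3)/(-n^2 + 5*n + 6)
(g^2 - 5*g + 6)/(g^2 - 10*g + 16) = (g - 3)/(g - 8)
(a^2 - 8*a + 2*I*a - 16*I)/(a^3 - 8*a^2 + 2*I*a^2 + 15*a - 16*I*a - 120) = (a + 2*I)/(a^2 + 2*I*a + 15)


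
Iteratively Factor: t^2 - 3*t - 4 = (t + 1)*(t - 4)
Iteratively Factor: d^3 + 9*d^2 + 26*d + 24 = (d + 4)*(d^2 + 5*d + 6) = (d + 2)*(d + 4)*(d + 3)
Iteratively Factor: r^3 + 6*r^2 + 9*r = (r + 3)*(r^2 + 3*r) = (r + 3)^2*(r)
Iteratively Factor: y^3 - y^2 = (y)*(y^2 - y) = y*(y - 1)*(y)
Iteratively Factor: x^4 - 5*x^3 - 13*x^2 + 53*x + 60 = (x - 4)*(x^3 - x^2 - 17*x - 15) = (x - 4)*(x + 1)*(x^2 - 2*x - 15) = (x - 4)*(x + 1)*(x + 3)*(x - 5)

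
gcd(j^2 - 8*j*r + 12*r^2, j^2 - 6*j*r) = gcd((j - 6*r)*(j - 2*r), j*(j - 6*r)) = -j + 6*r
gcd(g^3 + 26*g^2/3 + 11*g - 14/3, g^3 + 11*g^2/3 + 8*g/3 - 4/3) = g^2 + 5*g/3 - 2/3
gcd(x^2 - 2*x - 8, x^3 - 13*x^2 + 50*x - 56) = x - 4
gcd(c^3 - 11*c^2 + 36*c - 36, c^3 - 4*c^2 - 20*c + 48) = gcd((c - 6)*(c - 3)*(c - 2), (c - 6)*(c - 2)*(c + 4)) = c^2 - 8*c + 12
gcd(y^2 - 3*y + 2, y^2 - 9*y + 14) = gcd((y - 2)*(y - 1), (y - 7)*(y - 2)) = y - 2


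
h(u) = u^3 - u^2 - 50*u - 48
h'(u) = 3*u^2 - 2*u - 50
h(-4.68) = 61.59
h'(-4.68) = 25.07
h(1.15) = -105.30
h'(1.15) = -48.33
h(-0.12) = -42.02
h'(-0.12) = -49.72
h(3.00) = -180.00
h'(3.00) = -29.00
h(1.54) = -123.72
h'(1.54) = -45.97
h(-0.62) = -17.62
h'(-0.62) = -47.61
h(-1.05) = 2.24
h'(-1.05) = -44.59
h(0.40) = -68.10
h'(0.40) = -50.32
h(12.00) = 936.00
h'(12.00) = 358.00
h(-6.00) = 0.00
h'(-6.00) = 70.00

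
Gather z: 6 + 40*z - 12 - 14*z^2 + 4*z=-14*z^2 + 44*z - 6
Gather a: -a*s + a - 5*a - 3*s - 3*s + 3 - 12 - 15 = a*(-s - 4) - 6*s - 24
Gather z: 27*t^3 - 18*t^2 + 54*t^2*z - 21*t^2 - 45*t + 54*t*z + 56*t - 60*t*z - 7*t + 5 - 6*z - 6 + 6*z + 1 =27*t^3 - 39*t^2 + 4*t + z*(54*t^2 - 6*t)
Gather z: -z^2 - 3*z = -z^2 - 3*z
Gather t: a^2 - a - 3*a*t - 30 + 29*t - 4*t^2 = a^2 - a - 4*t^2 + t*(29 - 3*a) - 30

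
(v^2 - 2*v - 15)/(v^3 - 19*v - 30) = 1/(v + 2)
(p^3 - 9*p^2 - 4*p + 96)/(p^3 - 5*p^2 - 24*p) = (p - 4)/p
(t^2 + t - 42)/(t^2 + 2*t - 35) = (t - 6)/(t - 5)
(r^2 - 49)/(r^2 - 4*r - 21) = (r + 7)/(r + 3)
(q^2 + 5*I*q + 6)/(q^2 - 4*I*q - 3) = (q + 6*I)/(q - 3*I)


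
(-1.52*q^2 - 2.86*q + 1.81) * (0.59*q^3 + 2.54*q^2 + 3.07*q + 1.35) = -0.8968*q^5 - 5.5482*q^4 - 10.8629*q^3 - 6.2348*q^2 + 1.6957*q + 2.4435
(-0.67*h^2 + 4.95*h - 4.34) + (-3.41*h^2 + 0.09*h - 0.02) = -4.08*h^2 + 5.04*h - 4.36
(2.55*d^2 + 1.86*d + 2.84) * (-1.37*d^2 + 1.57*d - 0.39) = -3.4935*d^4 + 1.4553*d^3 - 1.9651*d^2 + 3.7334*d - 1.1076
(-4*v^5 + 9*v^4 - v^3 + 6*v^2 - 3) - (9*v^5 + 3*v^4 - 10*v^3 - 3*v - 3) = -13*v^5 + 6*v^4 + 9*v^3 + 6*v^2 + 3*v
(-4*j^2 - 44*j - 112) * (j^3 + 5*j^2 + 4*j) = -4*j^5 - 64*j^4 - 348*j^3 - 736*j^2 - 448*j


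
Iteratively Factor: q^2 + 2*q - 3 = (q + 3)*(q - 1)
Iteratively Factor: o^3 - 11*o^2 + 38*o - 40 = (o - 2)*(o^2 - 9*o + 20) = (o - 4)*(o - 2)*(o - 5)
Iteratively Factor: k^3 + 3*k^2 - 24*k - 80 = (k + 4)*(k^2 - k - 20) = (k - 5)*(k + 4)*(k + 4)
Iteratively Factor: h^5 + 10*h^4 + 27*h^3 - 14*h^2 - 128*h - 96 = (h + 4)*(h^4 + 6*h^3 + 3*h^2 - 26*h - 24) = (h - 2)*(h + 4)*(h^3 + 8*h^2 + 19*h + 12) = (h - 2)*(h + 4)^2*(h^2 + 4*h + 3) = (h - 2)*(h + 1)*(h + 4)^2*(h + 3)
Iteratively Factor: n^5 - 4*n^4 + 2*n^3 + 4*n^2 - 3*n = (n + 1)*(n^4 - 5*n^3 + 7*n^2 - 3*n) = (n - 3)*(n + 1)*(n^3 - 2*n^2 + n) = n*(n - 3)*(n + 1)*(n^2 - 2*n + 1) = n*(n - 3)*(n - 1)*(n + 1)*(n - 1)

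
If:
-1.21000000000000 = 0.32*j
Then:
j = -3.78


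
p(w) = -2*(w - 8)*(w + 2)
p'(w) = 12 - 4*w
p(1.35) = 44.56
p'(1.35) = 6.60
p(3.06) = 49.99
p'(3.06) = -0.24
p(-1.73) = 5.25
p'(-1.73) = 18.92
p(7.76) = 4.68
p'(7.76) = -19.04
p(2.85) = 49.96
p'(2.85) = 0.60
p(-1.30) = 13.02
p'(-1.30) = 17.20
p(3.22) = 49.90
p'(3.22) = -0.88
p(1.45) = 45.20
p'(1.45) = 6.20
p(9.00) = -22.00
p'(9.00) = -24.00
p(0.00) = 32.00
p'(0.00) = 12.00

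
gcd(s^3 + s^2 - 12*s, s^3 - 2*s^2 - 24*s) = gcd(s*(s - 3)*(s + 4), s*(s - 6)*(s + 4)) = s^2 + 4*s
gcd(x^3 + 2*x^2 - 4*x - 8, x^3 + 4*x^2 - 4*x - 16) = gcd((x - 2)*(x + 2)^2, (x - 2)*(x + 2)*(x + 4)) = x^2 - 4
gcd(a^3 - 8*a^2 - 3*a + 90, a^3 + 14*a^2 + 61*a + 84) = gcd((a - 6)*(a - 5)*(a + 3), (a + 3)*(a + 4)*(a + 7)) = a + 3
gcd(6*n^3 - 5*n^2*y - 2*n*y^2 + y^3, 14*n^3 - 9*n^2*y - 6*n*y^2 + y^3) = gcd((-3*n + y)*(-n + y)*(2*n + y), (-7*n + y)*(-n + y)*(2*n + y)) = -2*n^2 + n*y + y^2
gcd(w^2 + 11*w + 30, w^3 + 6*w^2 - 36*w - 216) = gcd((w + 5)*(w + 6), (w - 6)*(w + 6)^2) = w + 6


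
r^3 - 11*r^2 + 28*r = r*(r - 7)*(r - 4)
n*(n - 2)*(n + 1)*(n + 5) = n^4 + 4*n^3 - 7*n^2 - 10*n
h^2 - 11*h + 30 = (h - 6)*(h - 5)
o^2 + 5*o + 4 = (o + 1)*(o + 4)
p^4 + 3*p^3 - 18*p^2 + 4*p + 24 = (p - 2)^2*(p + 1)*(p + 6)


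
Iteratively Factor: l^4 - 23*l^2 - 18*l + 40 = (l - 5)*(l^3 + 5*l^2 + 2*l - 8) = (l - 5)*(l - 1)*(l^2 + 6*l + 8) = (l - 5)*(l - 1)*(l + 4)*(l + 2)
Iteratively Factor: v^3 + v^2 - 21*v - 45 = (v + 3)*(v^2 - 2*v - 15) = (v - 5)*(v + 3)*(v + 3)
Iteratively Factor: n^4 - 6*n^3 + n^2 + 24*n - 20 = (n - 1)*(n^3 - 5*n^2 - 4*n + 20) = (n - 1)*(n + 2)*(n^2 - 7*n + 10) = (n - 2)*(n - 1)*(n + 2)*(n - 5)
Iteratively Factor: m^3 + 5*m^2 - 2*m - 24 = (m - 2)*(m^2 + 7*m + 12) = (m - 2)*(m + 3)*(m + 4)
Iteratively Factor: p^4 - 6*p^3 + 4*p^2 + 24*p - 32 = (p + 2)*(p^3 - 8*p^2 + 20*p - 16) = (p - 4)*(p + 2)*(p^2 - 4*p + 4) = (p - 4)*(p - 2)*(p + 2)*(p - 2)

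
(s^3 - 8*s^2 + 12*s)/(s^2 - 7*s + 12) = s*(s^2 - 8*s + 12)/(s^2 - 7*s + 12)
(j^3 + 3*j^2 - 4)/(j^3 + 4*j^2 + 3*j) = (j^3 + 3*j^2 - 4)/(j*(j^2 + 4*j + 3))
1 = 1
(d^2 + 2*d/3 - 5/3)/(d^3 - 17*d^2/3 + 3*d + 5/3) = (3*d + 5)/(3*d^2 - 14*d - 5)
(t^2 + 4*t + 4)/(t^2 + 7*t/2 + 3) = 2*(t + 2)/(2*t + 3)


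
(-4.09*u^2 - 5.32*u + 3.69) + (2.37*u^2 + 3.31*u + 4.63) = -1.72*u^2 - 2.01*u + 8.32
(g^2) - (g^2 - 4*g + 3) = 4*g - 3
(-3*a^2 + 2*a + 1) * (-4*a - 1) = 12*a^3 - 5*a^2 - 6*a - 1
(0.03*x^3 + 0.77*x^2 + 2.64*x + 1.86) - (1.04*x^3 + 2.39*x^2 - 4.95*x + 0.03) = -1.01*x^3 - 1.62*x^2 + 7.59*x + 1.83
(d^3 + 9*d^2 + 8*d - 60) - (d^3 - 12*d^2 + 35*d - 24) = 21*d^2 - 27*d - 36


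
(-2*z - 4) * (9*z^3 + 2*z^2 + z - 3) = -18*z^4 - 40*z^3 - 10*z^2 + 2*z + 12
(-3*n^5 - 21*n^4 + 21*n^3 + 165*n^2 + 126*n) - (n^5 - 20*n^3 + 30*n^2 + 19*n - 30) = -4*n^5 - 21*n^4 + 41*n^3 + 135*n^2 + 107*n + 30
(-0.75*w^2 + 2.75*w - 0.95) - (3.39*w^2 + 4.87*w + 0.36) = -4.14*w^2 - 2.12*w - 1.31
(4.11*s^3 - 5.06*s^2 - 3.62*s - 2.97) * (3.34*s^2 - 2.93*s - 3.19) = 13.7274*s^5 - 28.9427*s^4 - 10.3759*s^3 + 16.8282*s^2 + 20.2499*s + 9.4743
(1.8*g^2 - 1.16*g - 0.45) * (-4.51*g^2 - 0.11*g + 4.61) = -8.118*g^4 + 5.0336*g^3 + 10.4551*g^2 - 5.2981*g - 2.0745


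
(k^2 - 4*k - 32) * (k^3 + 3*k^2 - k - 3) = k^5 - k^4 - 45*k^3 - 95*k^2 + 44*k + 96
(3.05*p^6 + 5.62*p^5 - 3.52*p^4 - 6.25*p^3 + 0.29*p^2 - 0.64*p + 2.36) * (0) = 0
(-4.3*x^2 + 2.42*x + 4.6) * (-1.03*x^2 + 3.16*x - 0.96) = 4.429*x^4 - 16.0806*x^3 + 7.0372*x^2 + 12.2128*x - 4.416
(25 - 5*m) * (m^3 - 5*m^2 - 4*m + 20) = -5*m^4 + 50*m^3 - 105*m^2 - 200*m + 500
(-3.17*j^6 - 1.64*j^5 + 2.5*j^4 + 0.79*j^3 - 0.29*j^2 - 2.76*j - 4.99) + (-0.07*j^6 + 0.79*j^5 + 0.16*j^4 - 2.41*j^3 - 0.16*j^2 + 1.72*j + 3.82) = -3.24*j^6 - 0.85*j^5 + 2.66*j^4 - 1.62*j^3 - 0.45*j^2 - 1.04*j - 1.17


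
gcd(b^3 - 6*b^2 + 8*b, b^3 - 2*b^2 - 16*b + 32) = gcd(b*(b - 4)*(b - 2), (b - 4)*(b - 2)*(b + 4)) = b^2 - 6*b + 8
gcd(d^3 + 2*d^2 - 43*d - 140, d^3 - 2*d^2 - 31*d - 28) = d^2 - 3*d - 28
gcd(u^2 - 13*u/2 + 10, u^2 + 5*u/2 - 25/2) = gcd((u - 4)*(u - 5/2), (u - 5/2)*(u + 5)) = u - 5/2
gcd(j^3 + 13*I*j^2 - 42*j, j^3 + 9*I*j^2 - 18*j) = j^2 + 6*I*j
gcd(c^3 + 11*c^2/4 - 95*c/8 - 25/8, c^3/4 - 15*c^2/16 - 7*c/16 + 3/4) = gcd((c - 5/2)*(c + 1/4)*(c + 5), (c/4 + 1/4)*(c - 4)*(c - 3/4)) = 1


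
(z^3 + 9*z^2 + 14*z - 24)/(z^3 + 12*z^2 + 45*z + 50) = (z^3 + 9*z^2 + 14*z - 24)/(z^3 + 12*z^2 + 45*z + 50)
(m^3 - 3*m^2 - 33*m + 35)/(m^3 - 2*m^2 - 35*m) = (m - 1)/m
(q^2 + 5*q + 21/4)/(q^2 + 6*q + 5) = (q^2 + 5*q + 21/4)/(q^2 + 6*q + 5)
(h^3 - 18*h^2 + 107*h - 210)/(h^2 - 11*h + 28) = (h^2 - 11*h + 30)/(h - 4)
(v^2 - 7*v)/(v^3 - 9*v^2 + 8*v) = (v - 7)/(v^2 - 9*v + 8)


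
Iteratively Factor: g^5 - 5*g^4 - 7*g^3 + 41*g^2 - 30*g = (g - 1)*(g^4 - 4*g^3 - 11*g^2 + 30*g) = (g - 2)*(g - 1)*(g^3 - 2*g^2 - 15*g) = g*(g - 2)*(g - 1)*(g^2 - 2*g - 15) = g*(g - 2)*(g - 1)*(g + 3)*(g - 5)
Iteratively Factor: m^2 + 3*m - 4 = (m - 1)*(m + 4)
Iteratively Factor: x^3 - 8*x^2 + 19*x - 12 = (x - 4)*(x^2 - 4*x + 3) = (x - 4)*(x - 3)*(x - 1)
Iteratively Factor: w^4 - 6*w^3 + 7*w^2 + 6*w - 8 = (w - 4)*(w^3 - 2*w^2 - w + 2) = (w - 4)*(w + 1)*(w^2 - 3*w + 2) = (w - 4)*(w - 2)*(w + 1)*(w - 1)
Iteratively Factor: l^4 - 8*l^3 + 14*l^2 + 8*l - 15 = (l + 1)*(l^3 - 9*l^2 + 23*l - 15) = (l - 3)*(l + 1)*(l^2 - 6*l + 5) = (l - 5)*(l - 3)*(l + 1)*(l - 1)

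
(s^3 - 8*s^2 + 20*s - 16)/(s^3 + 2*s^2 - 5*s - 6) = (s^2 - 6*s + 8)/(s^2 + 4*s + 3)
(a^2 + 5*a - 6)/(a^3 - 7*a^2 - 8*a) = (-a^2 - 5*a + 6)/(a*(-a^2 + 7*a + 8))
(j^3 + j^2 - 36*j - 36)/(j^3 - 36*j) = (j + 1)/j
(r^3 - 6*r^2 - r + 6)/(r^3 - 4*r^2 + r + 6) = (r^2 - 7*r + 6)/(r^2 - 5*r + 6)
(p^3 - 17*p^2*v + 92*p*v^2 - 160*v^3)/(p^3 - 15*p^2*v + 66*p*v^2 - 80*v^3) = (p - 4*v)/(p - 2*v)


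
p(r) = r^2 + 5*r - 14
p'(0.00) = 5.00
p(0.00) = -14.00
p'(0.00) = 5.00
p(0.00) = -14.00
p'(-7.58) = -10.16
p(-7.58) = 5.56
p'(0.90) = 6.80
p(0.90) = -8.69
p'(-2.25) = 0.50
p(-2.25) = -20.19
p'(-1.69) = 1.62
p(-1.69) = -19.59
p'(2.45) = 9.90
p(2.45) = 4.25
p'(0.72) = 6.44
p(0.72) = -9.88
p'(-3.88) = -2.76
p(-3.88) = -18.35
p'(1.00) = 7.00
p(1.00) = -8.00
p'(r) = 2*r + 5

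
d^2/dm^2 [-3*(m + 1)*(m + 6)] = -6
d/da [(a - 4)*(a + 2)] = 2*a - 2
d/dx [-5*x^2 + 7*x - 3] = 7 - 10*x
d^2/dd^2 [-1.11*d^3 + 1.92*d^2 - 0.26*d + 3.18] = 3.84 - 6.66*d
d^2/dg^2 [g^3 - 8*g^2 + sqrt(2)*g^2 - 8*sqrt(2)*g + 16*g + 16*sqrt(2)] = 6*g - 16 + 2*sqrt(2)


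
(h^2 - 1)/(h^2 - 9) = (h^2 - 1)/(h^2 - 9)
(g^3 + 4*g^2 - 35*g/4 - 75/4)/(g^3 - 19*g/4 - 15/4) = (g + 5)/(g + 1)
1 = 1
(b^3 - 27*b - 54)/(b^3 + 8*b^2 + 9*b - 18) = (b^2 - 3*b - 18)/(b^2 + 5*b - 6)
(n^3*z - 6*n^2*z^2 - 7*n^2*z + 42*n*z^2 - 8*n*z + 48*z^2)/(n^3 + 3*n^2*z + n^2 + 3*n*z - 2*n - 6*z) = z*(n^3 - 6*n^2*z - 7*n^2 + 42*n*z - 8*n + 48*z)/(n^3 + 3*n^2*z + n^2 + 3*n*z - 2*n - 6*z)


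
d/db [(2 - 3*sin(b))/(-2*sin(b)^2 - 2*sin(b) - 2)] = (-3*sin(b)^2 + 4*sin(b) + 5)*cos(b)/(2*(sin(b)^2 + sin(b) + 1)^2)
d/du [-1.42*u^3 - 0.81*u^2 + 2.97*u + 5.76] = -4.26*u^2 - 1.62*u + 2.97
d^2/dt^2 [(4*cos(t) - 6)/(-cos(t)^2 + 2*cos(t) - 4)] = 8*(-9*(1 - cos(2*t))^2*cos(t) + 4*(1 - cos(2*t))^2 + 13*cos(t) - 54*cos(2*t) + 9*cos(3*t) + 2*cos(5*t) - 6)/(4*cos(t) - cos(2*t) - 9)^3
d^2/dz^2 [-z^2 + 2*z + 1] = -2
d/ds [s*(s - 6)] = 2*s - 6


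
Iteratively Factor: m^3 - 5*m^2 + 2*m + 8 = (m + 1)*(m^2 - 6*m + 8) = (m - 4)*(m + 1)*(m - 2)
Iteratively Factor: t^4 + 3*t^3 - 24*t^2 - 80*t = (t - 5)*(t^3 + 8*t^2 + 16*t) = t*(t - 5)*(t^2 + 8*t + 16) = t*(t - 5)*(t + 4)*(t + 4)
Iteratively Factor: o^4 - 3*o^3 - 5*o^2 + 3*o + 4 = (o - 4)*(o^3 + o^2 - o - 1) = (o - 4)*(o - 1)*(o^2 + 2*o + 1) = (o - 4)*(o - 1)*(o + 1)*(o + 1)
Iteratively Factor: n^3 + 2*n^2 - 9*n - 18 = (n - 3)*(n^2 + 5*n + 6) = (n - 3)*(n + 3)*(n + 2)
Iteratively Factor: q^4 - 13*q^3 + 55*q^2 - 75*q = (q - 5)*(q^3 - 8*q^2 + 15*q) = q*(q - 5)*(q^2 - 8*q + 15) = q*(q - 5)^2*(q - 3)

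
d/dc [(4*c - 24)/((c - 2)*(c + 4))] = 4*(-c^2 + 12*c + 4)/(c^4 + 4*c^3 - 12*c^2 - 32*c + 64)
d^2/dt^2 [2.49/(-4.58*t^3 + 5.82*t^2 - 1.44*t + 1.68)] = ((68.4252*t - 28.9836)*(4.58*t^3 - 5.82*t^2 + 1.44*t - 1.68) - 2.49*(13.74*t^2 - 11.64*t + 1.44)*(27.48*t^2 - 23.28*t + 2.88))/(4.58*t^3 - 5.82*t^2 + 1.44*t - 1.68)^3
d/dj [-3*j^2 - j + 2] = -6*j - 1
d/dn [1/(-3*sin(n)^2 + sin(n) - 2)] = (6*sin(n) - 1)*cos(n)/(3*sin(n)^2 - sin(n) + 2)^2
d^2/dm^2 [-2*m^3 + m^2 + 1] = 2 - 12*m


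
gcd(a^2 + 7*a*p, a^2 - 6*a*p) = a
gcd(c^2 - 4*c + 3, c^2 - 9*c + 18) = c - 3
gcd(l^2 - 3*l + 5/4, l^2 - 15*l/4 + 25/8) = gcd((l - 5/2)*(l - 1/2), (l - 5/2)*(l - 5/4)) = l - 5/2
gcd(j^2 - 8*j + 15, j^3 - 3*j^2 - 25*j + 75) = j^2 - 8*j + 15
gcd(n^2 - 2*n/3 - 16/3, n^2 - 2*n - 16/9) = n - 8/3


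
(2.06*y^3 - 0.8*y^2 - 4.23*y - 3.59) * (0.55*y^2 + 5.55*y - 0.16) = 1.133*y^5 + 10.993*y^4 - 7.0961*y^3 - 25.323*y^2 - 19.2477*y + 0.5744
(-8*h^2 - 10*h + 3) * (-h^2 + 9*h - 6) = 8*h^4 - 62*h^3 - 45*h^2 + 87*h - 18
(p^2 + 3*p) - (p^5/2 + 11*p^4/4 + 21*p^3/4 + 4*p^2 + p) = -p^5/2 - 11*p^4/4 - 21*p^3/4 - 3*p^2 + 2*p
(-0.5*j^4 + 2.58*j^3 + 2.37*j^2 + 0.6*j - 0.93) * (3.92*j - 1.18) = -1.96*j^5 + 10.7036*j^4 + 6.246*j^3 - 0.4446*j^2 - 4.3536*j + 1.0974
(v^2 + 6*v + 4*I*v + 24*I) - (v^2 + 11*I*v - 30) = 6*v - 7*I*v + 30 + 24*I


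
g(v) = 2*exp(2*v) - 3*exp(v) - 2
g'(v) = 4*exp(2*v) - 3*exp(v)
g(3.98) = 5565.59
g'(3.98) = 11295.74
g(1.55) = 28.26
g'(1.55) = 74.66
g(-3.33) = -2.10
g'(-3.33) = -0.10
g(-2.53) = -2.23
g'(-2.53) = -0.21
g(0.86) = 2.08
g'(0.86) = 15.25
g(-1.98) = -2.38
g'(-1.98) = -0.34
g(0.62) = -0.67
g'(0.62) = 8.25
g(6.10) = 396238.73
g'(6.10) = 793819.03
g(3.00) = 744.60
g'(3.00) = 1553.46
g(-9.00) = -2.00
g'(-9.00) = 0.00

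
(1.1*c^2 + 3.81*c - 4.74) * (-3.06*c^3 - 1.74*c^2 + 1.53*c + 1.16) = -3.366*c^5 - 13.5726*c^4 + 9.558*c^3 + 15.3529*c^2 - 2.8326*c - 5.4984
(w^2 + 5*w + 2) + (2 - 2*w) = w^2 + 3*w + 4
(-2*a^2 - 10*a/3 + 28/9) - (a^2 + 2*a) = -3*a^2 - 16*a/3 + 28/9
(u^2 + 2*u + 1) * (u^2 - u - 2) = u^4 + u^3 - 3*u^2 - 5*u - 2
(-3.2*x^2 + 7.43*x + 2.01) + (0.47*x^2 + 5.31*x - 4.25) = -2.73*x^2 + 12.74*x - 2.24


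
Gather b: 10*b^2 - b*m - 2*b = 10*b^2 + b*(-m - 2)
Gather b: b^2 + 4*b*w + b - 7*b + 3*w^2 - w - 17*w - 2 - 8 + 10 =b^2 + b*(4*w - 6) + 3*w^2 - 18*w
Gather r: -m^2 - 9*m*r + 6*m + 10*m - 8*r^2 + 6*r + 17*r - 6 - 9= -m^2 + 16*m - 8*r^2 + r*(23 - 9*m) - 15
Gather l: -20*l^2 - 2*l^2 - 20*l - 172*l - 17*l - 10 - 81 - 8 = -22*l^2 - 209*l - 99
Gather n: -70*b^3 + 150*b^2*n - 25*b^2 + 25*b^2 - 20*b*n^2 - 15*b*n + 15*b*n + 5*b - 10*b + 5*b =-70*b^3 + 150*b^2*n - 20*b*n^2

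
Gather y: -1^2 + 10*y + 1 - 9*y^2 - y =-9*y^2 + 9*y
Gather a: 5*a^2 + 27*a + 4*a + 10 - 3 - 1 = 5*a^2 + 31*a + 6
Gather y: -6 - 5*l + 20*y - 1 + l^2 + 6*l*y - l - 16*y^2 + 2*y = l^2 - 6*l - 16*y^2 + y*(6*l + 22) - 7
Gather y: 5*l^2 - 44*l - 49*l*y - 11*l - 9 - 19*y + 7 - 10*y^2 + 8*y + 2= 5*l^2 - 55*l - 10*y^2 + y*(-49*l - 11)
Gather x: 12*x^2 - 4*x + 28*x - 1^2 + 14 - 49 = 12*x^2 + 24*x - 36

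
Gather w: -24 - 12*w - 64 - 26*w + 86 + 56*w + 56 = 18*w + 54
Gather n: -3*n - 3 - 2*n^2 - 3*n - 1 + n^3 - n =n^3 - 2*n^2 - 7*n - 4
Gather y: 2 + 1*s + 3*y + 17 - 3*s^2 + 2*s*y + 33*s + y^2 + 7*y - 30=-3*s^2 + 34*s + y^2 + y*(2*s + 10) - 11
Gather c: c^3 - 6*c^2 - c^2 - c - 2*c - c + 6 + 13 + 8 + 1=c^3 - 7*c^2 - 4*c + 28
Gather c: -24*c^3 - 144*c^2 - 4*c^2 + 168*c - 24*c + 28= -24*c^3 - 148*c^2 + 144*c + 28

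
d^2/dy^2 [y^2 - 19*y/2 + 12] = 2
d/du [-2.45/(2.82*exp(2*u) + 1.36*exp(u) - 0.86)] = (13.818*exp(u) + 3.332)*exp(u)/(2.82*exp(2*u) + 1.36*exp(u) - 0.86)^2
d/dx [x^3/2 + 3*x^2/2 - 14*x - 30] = 3*x^2/2 + 3*x - 14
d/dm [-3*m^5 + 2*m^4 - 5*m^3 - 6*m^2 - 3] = m*(-15*m^3 + 8*m^2 - 15*m - 12)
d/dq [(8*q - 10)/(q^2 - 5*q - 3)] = 2*(-4*q^2 + 10*q - 37)/(q^4 - 10*q^3 + 19*q^2 + 30*q + 9)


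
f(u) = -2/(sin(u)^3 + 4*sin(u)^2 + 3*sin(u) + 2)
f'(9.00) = -0.78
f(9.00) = -0.50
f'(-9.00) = -0.21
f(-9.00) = -1.46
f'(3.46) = -0.74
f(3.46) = -1.41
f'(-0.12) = 1.44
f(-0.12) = -1.18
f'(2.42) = -0.40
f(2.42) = -0.33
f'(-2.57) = 0.39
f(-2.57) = -1.44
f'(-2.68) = -0.03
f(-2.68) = -1.46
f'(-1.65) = 0.08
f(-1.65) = -1.00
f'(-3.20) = -1.45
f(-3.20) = -0.91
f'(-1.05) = -0.54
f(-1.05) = -1.14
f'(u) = -2*(-3*sin(u)^2*cos(u) - 8*sin(u)*cos(u) - 3*cos(u))/(sin(u)^3 + 4*sin(u)^2 + 3*sin(u) + 2)^2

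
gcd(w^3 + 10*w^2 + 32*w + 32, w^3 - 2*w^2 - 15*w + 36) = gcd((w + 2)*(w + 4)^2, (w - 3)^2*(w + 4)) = w + 4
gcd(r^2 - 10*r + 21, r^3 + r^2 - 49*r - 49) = r - 7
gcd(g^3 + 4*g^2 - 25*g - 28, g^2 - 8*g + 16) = g - 4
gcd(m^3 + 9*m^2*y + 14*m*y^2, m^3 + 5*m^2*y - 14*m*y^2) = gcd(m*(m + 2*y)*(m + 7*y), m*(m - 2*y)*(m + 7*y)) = m^2 + 7*m*y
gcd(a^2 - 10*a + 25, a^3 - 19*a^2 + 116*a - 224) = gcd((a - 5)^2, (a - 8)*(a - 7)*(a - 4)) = 1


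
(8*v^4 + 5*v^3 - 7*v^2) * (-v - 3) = -8*v^5 - 29*v^4 - 8*v^3 + 21*v^2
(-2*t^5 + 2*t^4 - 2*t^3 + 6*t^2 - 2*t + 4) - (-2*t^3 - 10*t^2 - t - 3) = -2*t^5 + 2*t^4 + 16*t^2 - t + 7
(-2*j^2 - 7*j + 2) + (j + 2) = -2*j^2 - 6*j + 4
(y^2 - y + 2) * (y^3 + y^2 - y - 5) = y^5 - 2*y^2 + 3*y - 10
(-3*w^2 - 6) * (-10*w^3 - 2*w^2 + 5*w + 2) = 30*w^5 + 6*w^4 + 45*w^3 + 6*w^2 - 30*w - 12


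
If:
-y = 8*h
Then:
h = -y/8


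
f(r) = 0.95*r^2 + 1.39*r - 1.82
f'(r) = 1.9*r + 1.39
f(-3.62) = 5.60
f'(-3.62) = -5.49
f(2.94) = 10.48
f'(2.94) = 6.98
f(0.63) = -0.57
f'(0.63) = 2.59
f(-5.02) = 15.14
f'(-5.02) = -8.15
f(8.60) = 80.40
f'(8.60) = 17.73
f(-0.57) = -2.30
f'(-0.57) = 0.31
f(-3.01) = 2.60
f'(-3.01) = -4.33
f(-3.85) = 6.91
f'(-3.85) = -5.92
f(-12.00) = 118.30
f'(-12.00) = -21.41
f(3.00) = 10.90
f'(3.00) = 7.09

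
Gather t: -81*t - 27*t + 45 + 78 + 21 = 144 - 108*t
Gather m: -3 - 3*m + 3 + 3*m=0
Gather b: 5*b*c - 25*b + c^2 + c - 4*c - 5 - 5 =b*(5*c - 25) + c^2 - 3*c - 10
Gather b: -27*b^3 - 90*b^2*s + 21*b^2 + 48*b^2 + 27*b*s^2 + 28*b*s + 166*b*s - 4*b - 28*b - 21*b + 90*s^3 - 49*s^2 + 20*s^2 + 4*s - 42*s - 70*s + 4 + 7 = -27*b^3 + b^2*(69 - 90*s) + b*(27*s^2 + 194*s - 53) + 90*s^3 - 29*s^2 - 108*s + 11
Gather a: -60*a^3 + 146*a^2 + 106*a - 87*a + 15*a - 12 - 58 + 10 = -60*a^3 + 146*a^2 + 34*a - 60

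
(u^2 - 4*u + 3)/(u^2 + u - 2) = (u - 3)/(u + 2)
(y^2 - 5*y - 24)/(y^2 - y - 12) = (y - 8)/(y - 4)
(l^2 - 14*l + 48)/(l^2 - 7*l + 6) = (l - 8)/(l - 1)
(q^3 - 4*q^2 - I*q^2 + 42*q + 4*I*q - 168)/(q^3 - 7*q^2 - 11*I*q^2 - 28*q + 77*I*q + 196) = (q^2 + q*(-4 + 6*I) - 24*I)/(q^2 + q*(-7 - 4*I) + 28*I)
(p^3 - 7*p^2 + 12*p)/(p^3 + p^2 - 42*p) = (p^2 - 7*p + 12)/(p^2 + p - 42)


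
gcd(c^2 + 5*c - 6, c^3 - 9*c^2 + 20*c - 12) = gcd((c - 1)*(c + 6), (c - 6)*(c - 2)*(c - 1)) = c - 1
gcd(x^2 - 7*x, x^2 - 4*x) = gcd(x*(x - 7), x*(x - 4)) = x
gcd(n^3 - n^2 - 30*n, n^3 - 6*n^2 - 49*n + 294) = n - 6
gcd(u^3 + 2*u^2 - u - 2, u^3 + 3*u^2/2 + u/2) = u + 1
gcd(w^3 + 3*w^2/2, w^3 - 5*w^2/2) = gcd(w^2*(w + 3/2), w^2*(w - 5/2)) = w^2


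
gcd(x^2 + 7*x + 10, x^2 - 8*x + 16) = 1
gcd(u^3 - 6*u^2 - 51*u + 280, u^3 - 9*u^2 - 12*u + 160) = u^2 - 13*u + 40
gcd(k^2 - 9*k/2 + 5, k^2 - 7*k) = 1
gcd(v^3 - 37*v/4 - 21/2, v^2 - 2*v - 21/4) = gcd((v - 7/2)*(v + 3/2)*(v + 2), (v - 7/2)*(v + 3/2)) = v^2 - 2*v - 21/4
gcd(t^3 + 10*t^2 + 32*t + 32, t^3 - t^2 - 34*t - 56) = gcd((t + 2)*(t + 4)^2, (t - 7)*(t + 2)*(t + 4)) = t^2 + 6*t + 8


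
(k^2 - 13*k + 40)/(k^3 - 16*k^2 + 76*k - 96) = (k - 5)/(k^2 - 8*k + 12)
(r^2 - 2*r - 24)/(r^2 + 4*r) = (r - 6)/r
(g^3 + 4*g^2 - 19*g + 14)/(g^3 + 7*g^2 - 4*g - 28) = (g - 1)/(g + 2)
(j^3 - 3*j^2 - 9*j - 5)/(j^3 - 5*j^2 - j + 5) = (j + 1)/(j - 1)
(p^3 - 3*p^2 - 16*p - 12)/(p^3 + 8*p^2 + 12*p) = (p^2 - 5*p - 6)/(p*(p + 6))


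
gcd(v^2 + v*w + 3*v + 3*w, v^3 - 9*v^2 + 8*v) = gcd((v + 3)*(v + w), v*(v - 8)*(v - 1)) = 1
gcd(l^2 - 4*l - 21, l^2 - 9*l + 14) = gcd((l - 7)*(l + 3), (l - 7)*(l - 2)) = l - 7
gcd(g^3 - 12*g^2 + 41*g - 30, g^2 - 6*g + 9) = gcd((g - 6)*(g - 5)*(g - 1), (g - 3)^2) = 1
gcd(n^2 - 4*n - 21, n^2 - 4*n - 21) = n^2 - 4*n - 21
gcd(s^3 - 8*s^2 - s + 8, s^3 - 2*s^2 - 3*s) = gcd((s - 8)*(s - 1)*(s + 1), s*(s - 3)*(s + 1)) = s + 1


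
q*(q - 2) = q^2 - 2*q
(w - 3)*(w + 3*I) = w^2 - 3*w + 3*I*w - 9*I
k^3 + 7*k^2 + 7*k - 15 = (k - 1)*(k + 3)*(k + 5)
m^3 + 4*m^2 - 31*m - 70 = (m - 5)*(m + 2)*(m + 7)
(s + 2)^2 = s^2 + 4*s + 4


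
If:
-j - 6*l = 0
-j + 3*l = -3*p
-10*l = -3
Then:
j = -9/5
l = 3/10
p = -9/10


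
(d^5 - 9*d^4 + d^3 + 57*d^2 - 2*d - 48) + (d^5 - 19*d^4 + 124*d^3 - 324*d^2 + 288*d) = 2*d^5 - 28*d^4 + 125*d^3 - 267*d^2 + 286*d - 48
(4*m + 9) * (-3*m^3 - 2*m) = -12*m^4 - 27*m^3 - 8*m^2 - 18*m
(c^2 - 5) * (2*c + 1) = 2*c^3 + c^2 - 10*c - 5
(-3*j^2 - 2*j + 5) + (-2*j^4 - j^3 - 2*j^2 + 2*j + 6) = -2*j^4 - j^3 - 5*j^2 + 11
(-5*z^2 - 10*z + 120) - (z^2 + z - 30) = -6*z^2 - 11*z + 150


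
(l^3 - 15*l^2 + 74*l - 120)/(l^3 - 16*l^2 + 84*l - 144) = (l - 5)/(l - 6)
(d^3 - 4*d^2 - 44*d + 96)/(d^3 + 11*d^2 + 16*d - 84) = (d - 8)/(d + 7)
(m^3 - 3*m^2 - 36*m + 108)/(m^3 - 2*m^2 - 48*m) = (m^2 - 9*m + 18)/(m*(m - 8))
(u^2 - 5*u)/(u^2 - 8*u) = (u - 5)/(u - 8)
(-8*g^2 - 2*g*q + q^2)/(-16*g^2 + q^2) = (2*g + q)/(4*g + q)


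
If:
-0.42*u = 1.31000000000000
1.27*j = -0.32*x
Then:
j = -0.251968503937008*x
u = -3.12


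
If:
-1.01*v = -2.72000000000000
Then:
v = 2.69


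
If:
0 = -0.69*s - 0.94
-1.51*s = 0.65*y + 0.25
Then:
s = -1.36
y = 2.78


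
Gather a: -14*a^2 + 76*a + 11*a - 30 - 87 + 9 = -14*a^2 + 87*a - 108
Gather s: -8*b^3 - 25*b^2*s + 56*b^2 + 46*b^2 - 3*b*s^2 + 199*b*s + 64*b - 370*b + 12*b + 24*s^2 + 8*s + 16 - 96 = -8*b^3 + 102*b^2 - 294*b + s^2*(24 - 3*b) + s*(-25*b^2 + 199*b + 8) - 80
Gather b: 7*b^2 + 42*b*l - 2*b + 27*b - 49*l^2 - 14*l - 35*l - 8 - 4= 7*b^2 + b*(42*l + 25) - 49*l^2 - 49*l - 12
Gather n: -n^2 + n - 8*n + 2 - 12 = -n^2 - 7*n - 10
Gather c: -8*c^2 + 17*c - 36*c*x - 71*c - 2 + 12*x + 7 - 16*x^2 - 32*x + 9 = -8*c^2 + c*(-36*x - 54) - 16*x^2 - 20*x + 14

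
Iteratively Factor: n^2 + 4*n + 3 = (n + 1)*(n + 3)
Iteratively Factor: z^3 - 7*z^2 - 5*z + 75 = (z - 5)*(z^2 - 2*z - 15) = (z - 5)^2*(z + 3)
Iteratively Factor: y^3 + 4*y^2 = (y)*(y^2 + 4*y) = y*(y + 4)*(y)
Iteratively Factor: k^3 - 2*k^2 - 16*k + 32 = (k + 4)*(k^2 - 6*k + 8) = (k - 4)*(k + 4)*(k - 2)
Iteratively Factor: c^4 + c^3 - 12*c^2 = (c - 3)*(c^3 + 4*c^2) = c*(c - 3)*(c^2 + 4*c) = c*(c - 3)*(c + 4)*(c)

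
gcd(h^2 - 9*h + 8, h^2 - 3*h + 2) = h - 1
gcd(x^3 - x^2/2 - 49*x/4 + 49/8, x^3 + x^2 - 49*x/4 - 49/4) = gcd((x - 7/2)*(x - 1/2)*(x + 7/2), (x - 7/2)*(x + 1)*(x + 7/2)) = x^2 - 49/4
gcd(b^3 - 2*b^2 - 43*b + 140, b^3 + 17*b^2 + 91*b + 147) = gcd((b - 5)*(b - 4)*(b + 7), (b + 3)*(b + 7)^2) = b + 7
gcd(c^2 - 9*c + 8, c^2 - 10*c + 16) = c - 8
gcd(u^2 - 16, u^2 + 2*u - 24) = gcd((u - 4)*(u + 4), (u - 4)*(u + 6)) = u - 4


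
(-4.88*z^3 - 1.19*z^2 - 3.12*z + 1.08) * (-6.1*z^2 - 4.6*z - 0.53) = 29.768*z^5 + 29.707*z^4 + 27.0924*z^3 + 8.3947*z^2 - 3.3144*z - 0.5724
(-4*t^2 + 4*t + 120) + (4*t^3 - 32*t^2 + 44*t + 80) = 4*t^3 - 36*t^2 + 48*t + 200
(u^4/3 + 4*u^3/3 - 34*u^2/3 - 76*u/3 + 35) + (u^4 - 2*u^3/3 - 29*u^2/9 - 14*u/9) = 4*u^4/3 + 2*u^3/3 - 131*u^2/9 - 242*u/9 + 35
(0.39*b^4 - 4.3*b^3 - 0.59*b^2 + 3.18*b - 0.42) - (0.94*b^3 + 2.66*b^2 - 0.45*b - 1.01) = 0.39*b^4 - 5.24*b^3 - 3.25*b^2 + 3.63*b + 0.59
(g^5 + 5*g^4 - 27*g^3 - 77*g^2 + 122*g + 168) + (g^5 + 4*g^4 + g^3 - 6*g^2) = 2*g^5 + 9*g^4 - 26*g^3 - 83*g^2 + 122*g + 168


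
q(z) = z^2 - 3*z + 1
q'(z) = 2*z - 3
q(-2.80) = 17.24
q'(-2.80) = -8.60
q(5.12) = 11.85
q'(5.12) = 7.24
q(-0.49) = 2.71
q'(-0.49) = -3.98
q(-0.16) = 1.51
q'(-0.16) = -3.32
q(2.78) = 0.39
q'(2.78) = 2.56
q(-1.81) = 9.71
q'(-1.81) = -6.62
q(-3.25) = 21.31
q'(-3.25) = -9.50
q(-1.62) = 8.48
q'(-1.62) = -6.24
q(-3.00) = 19.00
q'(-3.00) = -9.00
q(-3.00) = 19.00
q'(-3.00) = -9.00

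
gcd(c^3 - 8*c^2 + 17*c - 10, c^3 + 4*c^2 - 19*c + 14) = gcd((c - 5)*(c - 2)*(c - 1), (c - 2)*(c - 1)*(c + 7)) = c^2 - 3*c + 2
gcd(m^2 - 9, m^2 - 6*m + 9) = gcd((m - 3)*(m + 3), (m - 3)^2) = m - 3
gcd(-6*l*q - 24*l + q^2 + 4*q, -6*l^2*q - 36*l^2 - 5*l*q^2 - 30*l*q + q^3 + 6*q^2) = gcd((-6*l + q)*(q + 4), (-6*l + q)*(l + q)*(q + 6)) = -6*l + q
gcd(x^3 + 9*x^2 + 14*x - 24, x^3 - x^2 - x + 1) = x - 1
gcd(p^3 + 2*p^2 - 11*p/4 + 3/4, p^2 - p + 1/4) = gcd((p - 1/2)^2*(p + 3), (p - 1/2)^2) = p^2 - p + 1/4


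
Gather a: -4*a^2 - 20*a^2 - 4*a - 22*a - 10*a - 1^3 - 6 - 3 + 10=-24*a^2 - 36*a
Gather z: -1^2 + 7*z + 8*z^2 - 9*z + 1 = 8*z^2 - 2*z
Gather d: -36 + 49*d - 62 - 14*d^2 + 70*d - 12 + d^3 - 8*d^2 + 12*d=d^3 - 22*d^2 + 131*d - 110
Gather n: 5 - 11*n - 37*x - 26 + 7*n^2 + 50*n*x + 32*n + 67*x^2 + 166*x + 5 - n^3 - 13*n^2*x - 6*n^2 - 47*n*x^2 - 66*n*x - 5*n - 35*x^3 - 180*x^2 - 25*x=-n^3 + n^2*(1 - 13*x) + n*(-47*x^2 - 16*x + 16) - 35*x^3 - 113*x^2 + 104*x - 16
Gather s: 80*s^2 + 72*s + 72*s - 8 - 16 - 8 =80*s^2 + 144*s - 32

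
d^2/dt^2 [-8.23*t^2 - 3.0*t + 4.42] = -16.4600000000000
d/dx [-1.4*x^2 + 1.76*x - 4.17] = 1.76 - 2.8*x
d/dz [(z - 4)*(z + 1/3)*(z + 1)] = 3*z^2 - 16*z/3 - 5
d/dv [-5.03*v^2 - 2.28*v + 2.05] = -10.06*v - 2.28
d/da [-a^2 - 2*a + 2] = -2*a - 2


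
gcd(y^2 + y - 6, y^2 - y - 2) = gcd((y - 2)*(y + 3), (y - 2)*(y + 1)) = y - 2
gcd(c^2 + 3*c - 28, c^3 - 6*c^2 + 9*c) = 1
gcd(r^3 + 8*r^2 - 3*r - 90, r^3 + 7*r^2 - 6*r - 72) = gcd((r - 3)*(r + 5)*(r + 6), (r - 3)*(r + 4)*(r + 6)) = r^2 + 3*r - 18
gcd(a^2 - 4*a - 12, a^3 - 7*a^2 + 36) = a^2 - 4*a - 12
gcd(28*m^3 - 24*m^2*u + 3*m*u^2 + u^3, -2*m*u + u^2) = -2*m + u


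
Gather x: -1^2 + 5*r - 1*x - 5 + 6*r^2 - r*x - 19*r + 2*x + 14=6*r^2 - 14*r + x*(1 - r) + 8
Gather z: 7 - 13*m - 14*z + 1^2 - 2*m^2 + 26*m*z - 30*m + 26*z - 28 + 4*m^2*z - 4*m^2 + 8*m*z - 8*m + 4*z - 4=-6*m^2 - 51*m + z*(4*m^2 + 34*m + 16) - 24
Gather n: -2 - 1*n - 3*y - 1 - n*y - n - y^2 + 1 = n*(-y - 2) - y^2 - 3*y - 2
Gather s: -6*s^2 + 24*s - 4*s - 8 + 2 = -6*s^2 + 20*s - 6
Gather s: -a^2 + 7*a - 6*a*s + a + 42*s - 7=-a^2 + 8*a + s*(42 - 6*a) - 7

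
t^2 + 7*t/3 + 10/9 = (t + 2/3)*(t + 5/3)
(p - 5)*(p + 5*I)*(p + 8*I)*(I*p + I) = I*p^4 - 13*p^3 - 4*I*p^3 + 52*p^2 - 45*I*p^2 + 65*p + 160*I*p + 200*I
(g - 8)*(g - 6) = g^2 - 14*g + 48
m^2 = m^2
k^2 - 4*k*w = k*(k - 4*w)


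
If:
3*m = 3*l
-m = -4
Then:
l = 4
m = 4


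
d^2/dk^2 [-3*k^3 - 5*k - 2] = -18*k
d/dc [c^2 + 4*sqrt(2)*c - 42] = 2*c + 4*sqrt(2)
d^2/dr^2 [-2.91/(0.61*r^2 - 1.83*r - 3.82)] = (-2.165622*r^2 + 6.496866*r + 2.91*(1.22*r - 1.83)*(2.44*r - 3.66) + 13.561764)/(-0.61*r^2 + 1.83*r + 3.82)^3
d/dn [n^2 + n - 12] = 2*n + 1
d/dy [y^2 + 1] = 2*y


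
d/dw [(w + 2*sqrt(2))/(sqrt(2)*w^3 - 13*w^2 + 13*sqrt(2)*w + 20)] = (-2*sqrt(2)*w^3 + w^2 + 52*sqrt(2)*w - 32)/(2*w^6 - 26*sqrt(2)*w^5 + 221*w^4 - 298*sqrt(2)*w^3 - 182*w^2 + 520*sqrt(2)*w + 400)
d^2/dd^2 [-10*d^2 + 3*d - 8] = -20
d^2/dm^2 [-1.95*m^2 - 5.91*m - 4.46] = -3.90000000000000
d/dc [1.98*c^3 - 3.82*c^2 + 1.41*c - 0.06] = 5.94*c^2 - 7.64*c + 1.41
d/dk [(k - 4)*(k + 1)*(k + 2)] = 3*k^2 - 2*k - 10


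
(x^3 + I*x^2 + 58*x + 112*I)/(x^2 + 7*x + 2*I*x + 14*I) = (x^2 - I*x + 56)/(x + 7)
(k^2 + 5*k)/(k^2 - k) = (k + 5)/(k - 1)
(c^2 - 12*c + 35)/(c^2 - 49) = (c - 5)/(c + 7)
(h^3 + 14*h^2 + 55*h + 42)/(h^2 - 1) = (h^2 + 13*h + 42)/(h - 1)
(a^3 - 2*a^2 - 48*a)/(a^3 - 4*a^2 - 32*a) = (a + 6)/(a + 4)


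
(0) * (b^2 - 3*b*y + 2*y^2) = 0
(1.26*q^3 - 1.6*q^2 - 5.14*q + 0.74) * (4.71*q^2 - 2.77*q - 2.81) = 5.9346*q^5 - 11.0262*q^4 - 23.318*q^3 + 22.2192*q^2 + 12.3936*q - 2.0794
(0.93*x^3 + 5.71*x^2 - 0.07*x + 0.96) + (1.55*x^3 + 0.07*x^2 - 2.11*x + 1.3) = 2.48*x^3 + 5.78*x^2 - 2.18*x + 2.26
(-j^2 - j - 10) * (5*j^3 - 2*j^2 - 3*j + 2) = -5*j^5 - 3*j^4 - 45*j^3 + 21*j^2 + 28*j - 20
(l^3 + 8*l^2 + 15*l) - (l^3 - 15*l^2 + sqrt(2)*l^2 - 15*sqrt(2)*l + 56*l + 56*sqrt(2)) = -sqrt(2)*l^2 + 23*l^2 - 41*l + 15*sqrt(2)*l - 56*sqrt(2)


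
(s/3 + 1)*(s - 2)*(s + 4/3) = s^3/3 + 7*s^2/9 - 14*s/9 - 8/3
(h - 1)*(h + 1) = h^2 - 1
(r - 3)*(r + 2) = r^2 - r - 6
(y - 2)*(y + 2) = y^2 - 4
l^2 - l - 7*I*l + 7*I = (l - 1)*(l - 7*I)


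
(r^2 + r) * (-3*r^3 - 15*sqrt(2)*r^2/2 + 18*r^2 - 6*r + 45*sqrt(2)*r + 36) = -3*r^5 - 15*sqrt(2)*r^4/2 + 15*r^4 + 12*r^3 + 75*sqrt(2)*r^3/2 + 30*r^2 + 45*sqrt(2)*r^2 + 36*r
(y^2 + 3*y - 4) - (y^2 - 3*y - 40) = 6*y + 36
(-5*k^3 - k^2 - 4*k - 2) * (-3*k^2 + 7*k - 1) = 15*k^5 - 32*k^4 + 10*k^3 - 21*k^2 - 10*k + 2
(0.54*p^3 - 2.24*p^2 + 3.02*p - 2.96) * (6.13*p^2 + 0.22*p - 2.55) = 3.3102*p^5 - 13.6124*p^4 + 16.6428*p^3 - 11.7684*p^2 - 8.3522*p + 7.548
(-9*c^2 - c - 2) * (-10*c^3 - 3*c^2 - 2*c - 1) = 90*c^5 + 37*c^4 + 41*c^3 + 17*c^2 + 5*c + 2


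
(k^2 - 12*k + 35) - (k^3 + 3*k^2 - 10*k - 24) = -k^3 - 2*k^2 - 2*k + 59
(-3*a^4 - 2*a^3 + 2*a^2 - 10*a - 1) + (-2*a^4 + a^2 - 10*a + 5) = -5*a^4 - 2*a^3 + 3*a^2 - 20*a + 4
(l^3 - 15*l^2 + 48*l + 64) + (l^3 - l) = 2*l^3 - 15*l^2 + 47*l + 64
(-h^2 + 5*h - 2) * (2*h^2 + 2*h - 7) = -2*h^4 + 8*h^3 + 13*h^2 - 39*h + 14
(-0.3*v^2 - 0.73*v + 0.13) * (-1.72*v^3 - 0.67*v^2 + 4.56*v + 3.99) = 0.516*v^5 + 1.4566*v^4 - 1.1025*v^3 - 4.6129*v^2 - 2.3199*v + 0.5187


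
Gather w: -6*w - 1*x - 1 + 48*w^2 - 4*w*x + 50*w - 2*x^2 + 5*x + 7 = 48*w^2 + w*(44 - 4*x) - 2*x^2 + 4*x + 6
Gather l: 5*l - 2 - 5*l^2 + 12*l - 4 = -5*l^2 + 17*l - 6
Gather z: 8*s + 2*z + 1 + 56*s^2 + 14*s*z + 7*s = 56*s^2 + 15*s + z*(14*s + 2) + 1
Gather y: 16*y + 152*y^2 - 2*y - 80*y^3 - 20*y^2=-80*y^3 + 132*y^2 + 14*y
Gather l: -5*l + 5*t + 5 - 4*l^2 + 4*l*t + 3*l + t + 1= -4*l^2 + l*(4*t - 2) + 6*t + 6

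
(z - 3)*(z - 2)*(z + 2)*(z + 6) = z^4 + 3*z^3 - 22*z^2 - 12*z + 72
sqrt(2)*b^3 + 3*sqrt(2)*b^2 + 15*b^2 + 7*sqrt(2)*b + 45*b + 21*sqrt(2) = (b + 3)*(b + 7*sqrt(2))*(sqrt(2)*b + 1)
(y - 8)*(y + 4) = y^2 - 4*y - 32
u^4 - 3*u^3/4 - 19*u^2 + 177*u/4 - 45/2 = (u - 3)*(u - 2)*(u - 3/4)*(u + 5)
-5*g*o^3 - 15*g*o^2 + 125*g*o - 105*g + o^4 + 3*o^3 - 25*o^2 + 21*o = (-5*g + o)*(o - 3)*(o - 1)*(o + 7)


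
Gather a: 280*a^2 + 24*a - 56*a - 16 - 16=280*a^2 - 32*a - 32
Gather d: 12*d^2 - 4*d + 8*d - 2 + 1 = 12*d^2 + 4*d - 1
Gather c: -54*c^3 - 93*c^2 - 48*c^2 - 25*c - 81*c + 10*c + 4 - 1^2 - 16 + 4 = -54*c^3 - 141*c^2 - 96*c - 9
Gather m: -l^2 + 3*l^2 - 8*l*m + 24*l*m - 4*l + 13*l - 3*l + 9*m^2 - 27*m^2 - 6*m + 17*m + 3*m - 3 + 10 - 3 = 2*l^2 + 6*l - 18*m^2 + m*(16*l + 14) + 4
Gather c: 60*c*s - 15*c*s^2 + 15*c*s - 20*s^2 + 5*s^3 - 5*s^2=c*(-15*s^2 + 75*s) + 5*s^3 - 25*s^2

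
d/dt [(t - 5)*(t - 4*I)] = 2*t - 5 - 4*I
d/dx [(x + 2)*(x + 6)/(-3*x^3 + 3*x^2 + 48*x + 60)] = (x^2 + 12*x - 8)/(3*(x^4 - 6*x^3 - 11*x^2 + 60*x + 100))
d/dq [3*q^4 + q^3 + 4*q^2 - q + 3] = 12*q^3 + 3*q^2 + 8*q - 1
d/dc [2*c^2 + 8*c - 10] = 4*c + 8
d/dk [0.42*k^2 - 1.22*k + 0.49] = 0.84*k - 1.22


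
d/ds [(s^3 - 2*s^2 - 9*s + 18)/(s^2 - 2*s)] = 1 + 9/s^2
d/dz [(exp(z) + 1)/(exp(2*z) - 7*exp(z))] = (-exp(2*z) - 2*exp(z) + 7)*exp(-z)/(exp(2*z) - 14*exp(z) + 49)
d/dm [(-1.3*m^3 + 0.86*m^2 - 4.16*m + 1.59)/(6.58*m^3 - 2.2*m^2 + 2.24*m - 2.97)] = (-2.7988*m^4 + 48.9216*m^3 - 27.0292*m^2 + 1.8876*m + 8.7936)/(43.2964*m^6 - 28.952*m^5 + 34.3184*m^4 - 48.9412*m^3 + 18.0856*m^2 - 13.3056*m + 8.8209)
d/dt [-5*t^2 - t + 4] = -10*t - 1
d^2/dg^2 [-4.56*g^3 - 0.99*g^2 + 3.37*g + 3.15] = -27.36*g - 1.98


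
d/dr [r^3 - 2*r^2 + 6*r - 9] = 3*r^2 - 4*r + 6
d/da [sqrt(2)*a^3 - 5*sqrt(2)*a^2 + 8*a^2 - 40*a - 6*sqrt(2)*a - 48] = 3*sqrt(2)*a^2 - 10*sqrt(2)*a + 16*a - 40 - 6*sqrt(2)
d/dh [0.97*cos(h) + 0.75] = -0.97*sin(h)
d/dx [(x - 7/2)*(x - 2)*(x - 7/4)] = 3*x^2 - 29*x/2 + 133/8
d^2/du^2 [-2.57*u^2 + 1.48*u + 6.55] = -5.14000000000000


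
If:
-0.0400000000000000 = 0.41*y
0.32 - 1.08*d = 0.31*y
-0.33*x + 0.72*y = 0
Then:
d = 0.32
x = -0.21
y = -0.10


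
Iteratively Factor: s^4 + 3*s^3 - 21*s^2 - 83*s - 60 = (s + 4)*(s^3 - s^2 - 17*s - 15) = (s + 3)*(s + 4)*(s^2 - 4*s - 5) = (s - 5)*(s + 3)*(s + 4)*(s + 1)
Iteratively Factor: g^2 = (g)*(g)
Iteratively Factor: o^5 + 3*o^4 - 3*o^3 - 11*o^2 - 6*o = (o - 2)*(o^4 + 5*o^3 + 7*o^2 + 3*o) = (o - 2)*(o + 1)*(o^3 + 4*o^2 + 3*o) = (o - 2)*(o + 1)*(o + 3)*(o^2 + o) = (o - 2)*(o + 1)^2*(o + 3)*(o)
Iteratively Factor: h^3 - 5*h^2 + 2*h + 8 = (h - 2)*(h^2 - 3*h - 4) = (h - 2)*(h + 1)*(h - 4)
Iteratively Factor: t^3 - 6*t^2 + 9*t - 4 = (t - 4)*(t^2 - 2*t + 1) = (t - 4)*(t - 1)*(t - 1)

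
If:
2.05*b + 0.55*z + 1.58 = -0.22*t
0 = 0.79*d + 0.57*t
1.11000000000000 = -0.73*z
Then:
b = -0.107317073170732*t - 0.362779819579018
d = -0.721518987341772*t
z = -1.52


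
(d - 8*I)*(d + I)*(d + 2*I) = d^3 - 5*I*d^2 + 22*d + 16*I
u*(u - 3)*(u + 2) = u^3 - u^2 - 6*u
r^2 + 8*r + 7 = (r + 1)*(r + 7)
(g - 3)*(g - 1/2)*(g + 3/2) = g^3 - 2*g^2 - 15*g/4 + 9/4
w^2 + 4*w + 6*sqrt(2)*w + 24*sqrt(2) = (w + 4)*(w + 6*sqrt(2))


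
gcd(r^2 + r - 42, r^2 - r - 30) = r - 6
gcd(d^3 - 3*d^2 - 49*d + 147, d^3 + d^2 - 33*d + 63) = d^2 + 4*d - 21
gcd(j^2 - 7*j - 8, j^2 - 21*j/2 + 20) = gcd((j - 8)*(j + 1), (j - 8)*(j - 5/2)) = j - 8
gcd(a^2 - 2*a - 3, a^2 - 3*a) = a - 3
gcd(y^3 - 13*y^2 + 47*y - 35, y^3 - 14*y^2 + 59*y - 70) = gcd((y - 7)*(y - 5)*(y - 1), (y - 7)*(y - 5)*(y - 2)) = y^2 - 12*y + 35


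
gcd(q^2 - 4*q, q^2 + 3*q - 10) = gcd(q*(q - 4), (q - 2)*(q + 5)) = 1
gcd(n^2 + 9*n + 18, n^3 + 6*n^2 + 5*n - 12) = n + 3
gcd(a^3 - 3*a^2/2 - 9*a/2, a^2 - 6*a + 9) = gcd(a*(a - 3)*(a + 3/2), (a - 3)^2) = a - 3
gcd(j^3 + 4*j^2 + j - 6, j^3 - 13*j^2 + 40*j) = 1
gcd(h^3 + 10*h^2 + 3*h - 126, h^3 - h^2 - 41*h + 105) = h^2 + 4*h - 21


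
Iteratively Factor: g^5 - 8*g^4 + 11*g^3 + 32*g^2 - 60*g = (g - 5)*(g^4 - 3*g^3 - 4*g^2 + 12*g) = (g - 5)*(g - 2)*(g^3 - g^2 - 6*g) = g*(g - 5)*(g - 2)*(g^2 - g - 6) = g*(g - 5)*(g - 2)*(g + 2)*(g - 3)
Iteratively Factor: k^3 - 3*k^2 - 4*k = (k + 1)*(k^2 - 4*k) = k*(k + 1)*(k - 4)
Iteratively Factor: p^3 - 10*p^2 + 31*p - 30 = (p - 2)*(p^2 - 8*p + 15) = (p - 3)*(p - 2)*(p - 5)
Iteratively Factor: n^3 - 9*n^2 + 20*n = (n - 4)*(n^2 - 5*n) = n*(n - 4)*(n - 5)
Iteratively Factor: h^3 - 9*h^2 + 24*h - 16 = (h - 1)*(h^2 - 8*h + 16) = (h - 4)*(h - 1)*(h - 4)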